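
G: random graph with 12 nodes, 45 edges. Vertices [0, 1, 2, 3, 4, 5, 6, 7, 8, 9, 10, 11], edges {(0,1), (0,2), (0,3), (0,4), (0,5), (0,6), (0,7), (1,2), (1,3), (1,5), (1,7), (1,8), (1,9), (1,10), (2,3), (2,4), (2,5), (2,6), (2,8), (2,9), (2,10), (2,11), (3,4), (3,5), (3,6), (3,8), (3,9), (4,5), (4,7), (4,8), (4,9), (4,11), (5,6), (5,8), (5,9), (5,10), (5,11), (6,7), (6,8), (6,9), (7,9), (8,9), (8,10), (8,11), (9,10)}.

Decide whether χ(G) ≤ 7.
A valid 7-coloring: color 1: [2, 7]; color 2: [5]; color 3: [0, 9, 11]; color 4: [8]; color 5: [1, 4, 6]; color 6: [3, 10].
(χ(G) = 6 ≤ 7.)

Yes, G is 7-colorable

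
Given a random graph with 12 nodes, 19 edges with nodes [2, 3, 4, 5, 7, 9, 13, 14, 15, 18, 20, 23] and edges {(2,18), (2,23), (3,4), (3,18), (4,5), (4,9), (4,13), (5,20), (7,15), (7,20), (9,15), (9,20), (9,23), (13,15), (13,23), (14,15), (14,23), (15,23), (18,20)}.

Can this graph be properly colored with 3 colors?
Yes, G is 3-colorable

A valid 3-coloring: color 1: [4, 20, 23]; color 2: [5, 15, 18]; color 3: [2, 3, 7, 9, 13, 14].
(χ(G) = 3 ≤ 3.)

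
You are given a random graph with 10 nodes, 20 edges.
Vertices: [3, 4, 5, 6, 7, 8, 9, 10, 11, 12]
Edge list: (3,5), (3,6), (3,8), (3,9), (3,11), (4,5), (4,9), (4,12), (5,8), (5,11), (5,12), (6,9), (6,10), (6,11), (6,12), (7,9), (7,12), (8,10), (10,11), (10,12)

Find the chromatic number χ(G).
Clique number ω(G) = 3 (lower bound: χ ≥ ω).
The clique on [3, 6, 9] has size 3, forcing χ ≥ 3, and the coloring below uses 3 colors, so χ(G) = 3.
A valid 3-coloring: color 1: [3, 4, 7, 10]; color 2: [5, 6]; color 3: [8, 9, 11, 12].

χ(G) = 3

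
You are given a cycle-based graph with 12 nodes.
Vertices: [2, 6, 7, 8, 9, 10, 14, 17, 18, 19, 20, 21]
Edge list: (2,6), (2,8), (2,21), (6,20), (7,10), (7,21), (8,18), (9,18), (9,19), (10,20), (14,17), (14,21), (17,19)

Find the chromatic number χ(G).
χ(G) = 2

Clique number ω(G) = 2 (lower bound: χ ≥ ω).
The graph is bipartite (no odd cycle), so 2 colors suffice: χ(G) = 2.
A valid 2-coloring: color 1: [6, 8, 9, 10, 17, 21]; color 2: [2, 7, 14, 18, 19, 20].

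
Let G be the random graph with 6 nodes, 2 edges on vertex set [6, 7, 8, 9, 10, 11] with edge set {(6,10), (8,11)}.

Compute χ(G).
Clique number ω(G) = 2 (lower bound: χ ≥ ω).
The graph is bipartite (no odd cycle), so 2 colors suffice: χ(G) = 2.
A valid 2-coloring: color 1: [7, 9, 10, 11]; color 2: [6, 8].

χ(G) = 2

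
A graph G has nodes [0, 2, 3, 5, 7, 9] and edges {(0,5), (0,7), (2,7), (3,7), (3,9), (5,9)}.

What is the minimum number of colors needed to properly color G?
Clique number ω(G) = 2 (lower bound: χ ≥ ω).
Odd cycle [0, 5, 9, 3, 7] needs 3 colors (χ ≥ 3).
The coloring below uses 3 colors, so χ(G) = 3.
A valid 3-coloring: color 1: [7, 9]; color 2: [0, 2, 3]; color 3: [5].

χ(G) = 3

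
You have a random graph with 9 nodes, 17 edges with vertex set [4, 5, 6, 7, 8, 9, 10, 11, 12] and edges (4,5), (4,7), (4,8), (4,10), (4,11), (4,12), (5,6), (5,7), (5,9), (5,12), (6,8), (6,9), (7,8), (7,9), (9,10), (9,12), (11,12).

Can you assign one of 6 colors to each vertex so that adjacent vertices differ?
A valid 6-coloring: color 1: [4, 9]; color 2: [5, 8, 10, 11]; color 3: [6, 7, 12].
(χ(G) = 3 ≤ 6.)

Yes, G is 6-colorable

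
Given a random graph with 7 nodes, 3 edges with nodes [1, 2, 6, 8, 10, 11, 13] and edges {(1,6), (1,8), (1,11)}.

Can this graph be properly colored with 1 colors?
Edge (1,8) forces its endpoints to differ, so 1 color is not enough.

No, G is not 1-colorable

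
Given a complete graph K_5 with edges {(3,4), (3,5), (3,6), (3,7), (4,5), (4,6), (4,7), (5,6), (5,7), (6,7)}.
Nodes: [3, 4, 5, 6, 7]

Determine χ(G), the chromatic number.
Clique number ω(G) = 5 (lower bound: χ ≥ ω).
The clique on [3, 4, 5, 6, 7] has size 5, forcing χ ≥ 5, and the coloring below uses 5 colors, so χ(G) = 5.
A valid 5-coloring: color 1: [3]; color 2: [7]; color 3: [4]; color 4: [5]; color 5: [6].

χ(G) = 5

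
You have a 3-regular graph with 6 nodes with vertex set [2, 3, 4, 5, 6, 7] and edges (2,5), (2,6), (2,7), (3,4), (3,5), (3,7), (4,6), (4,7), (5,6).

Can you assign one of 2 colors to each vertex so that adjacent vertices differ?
No, G is not 2-colorable

The clique on vertices [2, 5, 6] has size 3 > 2, so it alone needs 3 colors.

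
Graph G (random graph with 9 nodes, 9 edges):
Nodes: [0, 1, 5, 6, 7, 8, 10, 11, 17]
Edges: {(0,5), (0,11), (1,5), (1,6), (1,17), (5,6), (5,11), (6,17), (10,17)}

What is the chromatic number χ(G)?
Clique number ω(G) = 3 (lower bound: χ ≥ ω).
The clique on [0, 5, 11] has size 3, forcing χ ≥ 3, and the coloring below uses 3 colors, so χ(G) = 3.
A valid 3-coloring: color 1: [5, 7, 8, 17]; color 2: [0, 6, 10]; color 3: [1, 11].

χ(G) = 3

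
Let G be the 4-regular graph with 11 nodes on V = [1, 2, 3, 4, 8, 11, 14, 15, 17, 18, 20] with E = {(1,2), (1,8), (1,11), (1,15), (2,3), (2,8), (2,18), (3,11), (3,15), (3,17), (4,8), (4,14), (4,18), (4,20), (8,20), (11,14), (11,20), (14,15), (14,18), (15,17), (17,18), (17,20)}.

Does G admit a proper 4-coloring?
A valid 4-coloring: color 1: [1, 3, 18, 20]; color 2: [2, 4, 11, 15]; color 3: [8, 14, 17].
(χ(G) = 3 ≤ 4.)

Yes, G is 4-colorable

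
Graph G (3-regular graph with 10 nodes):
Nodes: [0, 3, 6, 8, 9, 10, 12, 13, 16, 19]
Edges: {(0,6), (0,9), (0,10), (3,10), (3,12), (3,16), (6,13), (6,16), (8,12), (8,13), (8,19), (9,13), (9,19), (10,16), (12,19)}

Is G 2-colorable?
The clique on vertices [3, 10, 16] has size 3 > 2, so it alone needs 3 colors.

No, G is not 2-colorable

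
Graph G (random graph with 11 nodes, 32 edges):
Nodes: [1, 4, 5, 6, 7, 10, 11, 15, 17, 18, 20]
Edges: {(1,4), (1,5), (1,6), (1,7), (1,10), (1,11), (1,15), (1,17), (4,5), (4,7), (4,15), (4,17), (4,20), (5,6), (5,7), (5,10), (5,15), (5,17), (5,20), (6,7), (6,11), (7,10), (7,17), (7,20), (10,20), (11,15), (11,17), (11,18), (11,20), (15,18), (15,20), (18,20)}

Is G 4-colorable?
No, G is not 4-colorable

The clique on vertices [1, 4, 5, 7, 17] has size 5 > 4, so it alone needs 5 colors.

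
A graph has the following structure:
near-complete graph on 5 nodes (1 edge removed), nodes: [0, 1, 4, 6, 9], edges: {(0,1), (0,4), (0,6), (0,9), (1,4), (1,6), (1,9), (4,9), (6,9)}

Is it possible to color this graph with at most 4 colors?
Yes, G is 4-colorable

A valid 4-coloring: color 1: [9]; color 2: [1]; color 3: [0]; color 4: [4, 6].
(χ(G) = 4 ≤ 4.)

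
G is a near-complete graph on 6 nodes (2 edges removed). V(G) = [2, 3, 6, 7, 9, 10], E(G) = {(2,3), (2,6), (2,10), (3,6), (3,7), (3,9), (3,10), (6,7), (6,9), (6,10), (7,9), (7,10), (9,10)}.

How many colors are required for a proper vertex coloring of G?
χ(G) = 5

Clique number ω(G) = 5 (lower bound: χ ≥ ω).
The clique on [3, 6, 7, 9, 10] has size 5, forcing χ ≥ 5, and the coloring below uses 5 colors, so χ(G) = 5.
A valid 5-coloring: color 1: [10]; color 2: [6]; color 3: [3]; color 4: [2, 7]; color 5: [9].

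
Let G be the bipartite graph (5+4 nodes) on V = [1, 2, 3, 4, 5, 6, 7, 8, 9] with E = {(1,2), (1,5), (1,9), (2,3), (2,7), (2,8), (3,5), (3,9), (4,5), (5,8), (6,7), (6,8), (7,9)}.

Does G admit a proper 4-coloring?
A valid 4-coloring: color 1: [2, 5, 6, 9]; color 2: [1, 3, 4, 7, 8].
(χ(G) = 2 ≤ 4.)

Yes, G is 4-colorable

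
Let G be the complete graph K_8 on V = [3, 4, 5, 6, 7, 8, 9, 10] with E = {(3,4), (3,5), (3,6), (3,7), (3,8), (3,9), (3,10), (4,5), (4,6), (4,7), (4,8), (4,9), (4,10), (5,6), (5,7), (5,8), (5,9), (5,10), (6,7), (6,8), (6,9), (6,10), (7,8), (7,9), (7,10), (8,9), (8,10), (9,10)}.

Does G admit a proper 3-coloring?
The clique on vertices [3, 4, 5, 6, 7, 8, 9, 10] has size 8 > 3, so it alone needs 8 colors.

No, G is not 3-colorable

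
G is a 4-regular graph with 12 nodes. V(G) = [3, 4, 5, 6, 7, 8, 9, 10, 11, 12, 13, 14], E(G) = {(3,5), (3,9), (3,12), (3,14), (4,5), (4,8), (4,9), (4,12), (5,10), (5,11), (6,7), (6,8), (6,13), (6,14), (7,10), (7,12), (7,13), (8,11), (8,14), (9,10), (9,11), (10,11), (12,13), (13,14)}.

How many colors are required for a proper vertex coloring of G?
Clique number ω(G) = 3 (lower bound: χ ≥ ω).
The clique on [6, 8, 14] has size 3, forcing χ ≥ 3, and the coloring below uses 3 colors, so χ(G) = 3.
A valid 3-coloring: color 1: [5, 6, 9, 12]; color 2: [3, 8, 10, 13]; color 3: [4, 7, 11, 14].

χ(G) = 3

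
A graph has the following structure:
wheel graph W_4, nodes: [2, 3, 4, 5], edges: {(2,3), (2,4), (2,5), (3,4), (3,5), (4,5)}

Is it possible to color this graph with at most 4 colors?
Yes, G is 4-colorable

A valid 4-coloring: color 1: [5]; color 2: [3]; color 3: [4]; color 4: [2].
(χ(G) = 4 ≤ 4.)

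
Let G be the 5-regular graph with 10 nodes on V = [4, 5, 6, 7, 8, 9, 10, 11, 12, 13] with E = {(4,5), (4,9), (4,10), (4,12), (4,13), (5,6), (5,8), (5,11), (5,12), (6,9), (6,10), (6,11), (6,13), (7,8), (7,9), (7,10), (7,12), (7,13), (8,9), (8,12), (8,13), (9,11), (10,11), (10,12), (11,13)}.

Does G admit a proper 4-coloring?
A valid 4-coloring: color 1: [4, 6, 7]; color 2: [11, 12]; color 3: [8, 10]; color 4: [5, 9, 13].
(χ(G) = 4 ≤ 4.)

Yes, G is 4-colorable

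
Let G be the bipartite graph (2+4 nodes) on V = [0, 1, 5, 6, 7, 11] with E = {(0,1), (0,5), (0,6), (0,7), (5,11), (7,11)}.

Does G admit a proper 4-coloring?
A valid 4-coloring: color 1: [0, 11]; color 2: [1, 5, 6, 7].
(χ(G) = 2 ≤ 4.)

Yes, G is 4-colorable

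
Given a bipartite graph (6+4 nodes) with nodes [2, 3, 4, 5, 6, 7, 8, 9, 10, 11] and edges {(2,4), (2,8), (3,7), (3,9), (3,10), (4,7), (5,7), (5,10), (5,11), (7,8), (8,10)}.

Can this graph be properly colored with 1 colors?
No, G is not 1-colorable

Edge (2,8) forces its endpoints to differ, so 1 color is not enough.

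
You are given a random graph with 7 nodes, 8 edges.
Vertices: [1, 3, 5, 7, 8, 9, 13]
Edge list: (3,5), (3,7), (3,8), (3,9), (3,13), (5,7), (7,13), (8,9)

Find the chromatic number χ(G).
Clique number ω(G) = 3 (lower bound: χ ≥ ω).
The clique on [3, 8, 9] has size 3, forcing χ ≥ 3, and the coloring below uses 3 colors, so χ(G) = 3.
A valid 3-coloring: color 1: [1, 3]; color 2: [7, 9]; color 3: [5, 8, 13].

χ(G) = 3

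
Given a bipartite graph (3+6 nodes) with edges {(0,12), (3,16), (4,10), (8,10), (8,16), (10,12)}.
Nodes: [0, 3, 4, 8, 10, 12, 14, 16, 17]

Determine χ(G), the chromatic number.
χ(G) = 2

Clique number ω(G) = 2 (lower bound: χ ≥ ω).
The graph is bipartite (no odd cycle), so 2 colors suffice: χ(G) = 2.
A valid 2-coloring: color 1: [0, 10, 14, 16, 17]; color 2: [3, 4, 8, 12].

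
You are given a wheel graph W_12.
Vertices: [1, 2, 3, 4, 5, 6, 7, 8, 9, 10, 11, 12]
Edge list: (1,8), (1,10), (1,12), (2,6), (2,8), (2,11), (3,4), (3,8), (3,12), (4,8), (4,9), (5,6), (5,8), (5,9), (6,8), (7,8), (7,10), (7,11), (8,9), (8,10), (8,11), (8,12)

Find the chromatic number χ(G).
Clique number ω(G) = 3 (lower bound: χ ≥ ω).
Odd cycle [2, 6, 5, 9, 4, 3, 12, 1, 10, 7, 11] needs 3 colors (χ ≥ 3).
Vertex 8 is adjacent to every vertex of [1, 2, 3, 4, 5, 6, 7, 9, 10, 11, 12], which already need 3 colors among themselves, so 8 needs a new color (χ ≥ 4).
The coloring below uses 4 colors, so χ(G) = 4.
A valid 4-coloring: color 1: [8]; color 2: [2, 4, 5, 7, 12]; color 3: [1, 3, 6, 9, 11]; color 4: [10].

χ(G) = 4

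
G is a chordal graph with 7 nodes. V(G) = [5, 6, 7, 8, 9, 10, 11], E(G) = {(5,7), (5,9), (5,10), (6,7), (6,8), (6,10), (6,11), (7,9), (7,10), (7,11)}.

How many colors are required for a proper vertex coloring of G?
χ(G) = 3

Clique number ω(G) = 3 (lower bound: χ ≥ ω).
The clique on [6, 7, 11] has size 3, forcing χ ≥ 3, and the coloring below uses 3 colors, so χ(G) = 3.
A valid 3-coloring: color 1: [7, 8]; color 2: [5, 6]; color 3: [9, 10, 11].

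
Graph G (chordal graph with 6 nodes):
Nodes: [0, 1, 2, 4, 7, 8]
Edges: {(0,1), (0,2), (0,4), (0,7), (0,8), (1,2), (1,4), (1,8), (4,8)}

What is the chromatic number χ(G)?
Clique number ω(G) = 4 (lower bound: χ ≥ ω).
The clique on [0, 1, 4, 8] has size 4, forcing χ ≥ 4, and the coloring below uses 4 colors, so χ(G) = 4.
A valid 4-coloring: color 1: [0]; color 2: [1, 7]; color 3: [2, 4]; color 4: [8].

χ(G) = 4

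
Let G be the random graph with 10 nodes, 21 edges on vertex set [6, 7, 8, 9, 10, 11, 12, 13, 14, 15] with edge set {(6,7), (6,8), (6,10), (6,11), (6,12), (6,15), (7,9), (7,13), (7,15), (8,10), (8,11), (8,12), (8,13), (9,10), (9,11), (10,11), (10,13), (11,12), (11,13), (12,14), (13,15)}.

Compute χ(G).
χ(G) = 4

Clique number ω(G) = 4 (lower bound: χ ≥ ω).
The clique on [8, 10, 11, 13] has size 4, forcing χ ≥ 4, and the coloring below uses 4 colors, so χ(G) = 4.
A valid 4-coloring: color 1: [11, 14, 15]; color 2: [6, 9, 13]; color 3: [7, 10, 12]; color 4: [8].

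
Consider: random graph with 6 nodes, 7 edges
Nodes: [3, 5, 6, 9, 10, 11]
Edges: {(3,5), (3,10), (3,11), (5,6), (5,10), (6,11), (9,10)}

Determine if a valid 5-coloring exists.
A valid 5-coloring: color 1: [6, 10]; color 2: [5, 9, 11]; color 3: [3].
(χ(G) = 3 ≤ 5.)

Yes, G is 5-colorable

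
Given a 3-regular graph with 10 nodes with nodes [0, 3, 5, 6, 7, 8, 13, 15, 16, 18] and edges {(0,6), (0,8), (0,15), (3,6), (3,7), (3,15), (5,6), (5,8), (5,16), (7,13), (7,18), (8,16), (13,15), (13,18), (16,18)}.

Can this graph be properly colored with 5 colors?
Yes, G is 5-colorable

A valid 5-coloring: color 1: [6, 7, 8, 15]; color 2: [0, 3, 5, 18]; color 3: [13, 16].
(χ(G) = 3 ≤ 5.)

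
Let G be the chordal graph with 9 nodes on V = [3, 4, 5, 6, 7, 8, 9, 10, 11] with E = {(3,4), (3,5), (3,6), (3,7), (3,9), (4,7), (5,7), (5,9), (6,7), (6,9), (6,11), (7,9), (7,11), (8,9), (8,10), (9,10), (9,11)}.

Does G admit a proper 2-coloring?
The clique on vertices [3, 5, 7, 9] has size 4 > 2, so it alone needs 4 colors.

No, G is not 2-colorable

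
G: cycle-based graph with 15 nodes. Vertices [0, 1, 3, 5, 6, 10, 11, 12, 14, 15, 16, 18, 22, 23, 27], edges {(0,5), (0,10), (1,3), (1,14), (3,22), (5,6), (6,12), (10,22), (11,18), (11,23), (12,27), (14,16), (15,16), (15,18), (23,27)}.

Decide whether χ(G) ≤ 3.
A valid 3-coloring: color 1: [0, 6, 11, 14, 15, 22, 27]; color 2: [1, 5, 10, 12, 16, 18, 23]; color 3: [3].
(χ(G) = 3 ≤ 3.)

Yes, G is 3-colorable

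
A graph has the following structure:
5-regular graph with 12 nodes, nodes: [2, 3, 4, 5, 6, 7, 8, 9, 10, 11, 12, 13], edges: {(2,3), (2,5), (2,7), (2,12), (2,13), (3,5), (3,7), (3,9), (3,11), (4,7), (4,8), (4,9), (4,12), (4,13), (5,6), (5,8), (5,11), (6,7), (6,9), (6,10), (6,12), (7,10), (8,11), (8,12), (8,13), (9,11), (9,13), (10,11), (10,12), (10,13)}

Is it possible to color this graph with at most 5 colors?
Yes, G is 5-colorable

A valid 5-coloring: color 1: [2, 4, 6, 11]; color 2: [5, 7, 9, 12]; color 3: [3, 13]; color 4: [8, 10].
(χ(G) = 4 ≤ 5.)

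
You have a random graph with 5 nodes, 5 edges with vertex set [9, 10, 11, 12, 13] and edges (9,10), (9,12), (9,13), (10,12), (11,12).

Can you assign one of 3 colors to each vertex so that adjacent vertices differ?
Yes, G is 3-colorable

A valid 3-coloring: color 1: [9, 11]; color 2: [12, 13]; color 3: [10].
(χ(G) = 3 ≤ 3.)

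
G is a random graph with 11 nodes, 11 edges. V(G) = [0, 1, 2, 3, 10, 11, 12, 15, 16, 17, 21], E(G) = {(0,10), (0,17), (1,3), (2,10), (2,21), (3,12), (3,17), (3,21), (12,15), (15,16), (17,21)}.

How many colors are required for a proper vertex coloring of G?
χ(G) = 3

Clique number ω(G) = 3 (lower bound: χ ≥ ω).
The clique on [3, 17, 21] has size 3, forcing χ ≥ 3, and the coloring below uses 3 colors, so χ(G) = 3.
A valid 3-coloring: color 1: [0, 2, 3, 11, 15]; color 2: [1, 10, 12, 16, 17]; color 3: [21].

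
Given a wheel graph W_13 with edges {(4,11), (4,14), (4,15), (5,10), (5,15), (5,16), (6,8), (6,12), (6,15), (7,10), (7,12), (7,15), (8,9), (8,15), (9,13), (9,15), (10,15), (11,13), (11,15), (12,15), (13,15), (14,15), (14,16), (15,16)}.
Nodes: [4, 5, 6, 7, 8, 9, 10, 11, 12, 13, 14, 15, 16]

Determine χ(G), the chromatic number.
χ(G) = 3

Clique number ω(G) = 3 (lower bound: χ ≥ ω).
The clique on [4, 11, 15] has size 3, forcing χ ≥ 3, and the coloring below uses 3 colors, so χ(G) = 3.
A valid 3-coloring: color 1: [15]; color 2: [4, 8, 10, 12, 13, 16]; color 3: [5, 6, 7, 9, 11, 14].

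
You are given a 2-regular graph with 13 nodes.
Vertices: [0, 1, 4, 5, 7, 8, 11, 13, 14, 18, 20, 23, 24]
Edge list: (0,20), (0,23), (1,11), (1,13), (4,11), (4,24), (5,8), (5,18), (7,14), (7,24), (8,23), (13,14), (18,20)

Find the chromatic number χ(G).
Clique number ω(G) = 2 (lower bound: χ ≥ ω).
Odd cycle [1, 11, 4, 24, 7, 14, 13] needs 3 colors (χ ≥ 3).
The coloring below uses 3 colors, so χ(G) = 3.
A valid 3-coloring: color 1: [0, 1, 4, 8, 14, 18]; color 2: [5, 11, 13, 20, 23, 24]; color 3: [7].

χ(G) = 3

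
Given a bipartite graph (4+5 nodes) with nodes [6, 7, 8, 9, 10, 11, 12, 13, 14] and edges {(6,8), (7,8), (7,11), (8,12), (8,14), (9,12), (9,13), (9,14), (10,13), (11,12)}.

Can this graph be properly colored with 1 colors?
No, G is not 1-colorable

Edge (8,12) forces its endpoints to differ, so 1 color is not enough.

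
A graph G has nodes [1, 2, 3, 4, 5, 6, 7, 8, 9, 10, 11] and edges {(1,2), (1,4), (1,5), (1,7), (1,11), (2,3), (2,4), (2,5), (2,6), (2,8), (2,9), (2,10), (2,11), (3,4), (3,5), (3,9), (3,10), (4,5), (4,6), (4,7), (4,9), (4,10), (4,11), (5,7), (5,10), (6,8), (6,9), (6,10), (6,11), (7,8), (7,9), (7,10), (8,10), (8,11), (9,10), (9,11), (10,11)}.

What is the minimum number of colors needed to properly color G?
χ(G) = 6

Clique number ω(G) = 6 (lower bound: χ ≥ ω).
The clique on [2, 4, 6, 9, 10, 11] has size 6, forcing χ ≥ 6, and the coloring below uses 6 colors, so χ(G) = 6.
A valid 6-coloring: color 1: [1, 10]; color 2: [4, 8]; color 3: [2, 7]; color 4: [5, 9]; color 5: [3, 11]; color 6: [6].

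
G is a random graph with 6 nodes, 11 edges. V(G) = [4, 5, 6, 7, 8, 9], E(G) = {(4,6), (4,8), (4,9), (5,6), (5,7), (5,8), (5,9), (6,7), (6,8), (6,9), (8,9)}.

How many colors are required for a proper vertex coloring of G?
χ(G) = 4

Clique number ω(G) = 4 (lower bound: χ ≥ ω).
The clique on [4, 6, 8, 9] has size 4, forcing χ ≥ 4, and the coloring below uses 4 colors, so χ(G) = 4.
A valid 4-coloring: color 1: [6]; color 2: [7, 8]; color 3: [9]; color 4: [4, 5].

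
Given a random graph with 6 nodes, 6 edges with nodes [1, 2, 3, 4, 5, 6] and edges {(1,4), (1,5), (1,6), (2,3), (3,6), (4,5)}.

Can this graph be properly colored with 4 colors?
Yes, G is 4-colorable

A valid 4-coloring: color 1: [1, 3]; color 2: [2, 4, 6]; color 3: [5].
(χ(G) = 3 ≤ 4.)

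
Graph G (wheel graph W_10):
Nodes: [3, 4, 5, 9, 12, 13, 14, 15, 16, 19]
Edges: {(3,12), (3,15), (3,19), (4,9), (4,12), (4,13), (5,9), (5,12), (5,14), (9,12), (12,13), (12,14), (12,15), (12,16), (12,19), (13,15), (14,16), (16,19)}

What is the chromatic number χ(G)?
Clique number ω(G) = 3 (lower bound: χ ≥ ω).
Odd cycle [3, 19, 16, 14, 5, 9, 4, 13, 15] needs 3 colors (χ ≥ 3).
Vertex 12 is adjacent to every vertex of [3, 4, 5, 9, 13, 14, 15, 16, 19], which already need 3 colors among themselves, so 12 needs a new color (χ ≥ 4).
The coloring below uses 4 colors, so χ(G) = 4.
A valid 4-coloring: color 1: [12]; color 2: [3, 5, 13, 16]; color 3: [9, 14, 15, 19]; color 4: [4].

χ(G) = 4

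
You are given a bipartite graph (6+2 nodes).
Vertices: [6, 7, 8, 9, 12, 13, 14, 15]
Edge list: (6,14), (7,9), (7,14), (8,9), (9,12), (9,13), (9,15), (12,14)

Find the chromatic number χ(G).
χ(G) = 2

Clique number ω(G) = 2 (lower bound: χ ≥ ω).
The graph is bipartite (no odd cycle), so 2 colors suffice: χ(G) = 2.
A valid 2-coloring: color 1: [9, 14]; color 2: [6, 7, 8, 12, 13, 15].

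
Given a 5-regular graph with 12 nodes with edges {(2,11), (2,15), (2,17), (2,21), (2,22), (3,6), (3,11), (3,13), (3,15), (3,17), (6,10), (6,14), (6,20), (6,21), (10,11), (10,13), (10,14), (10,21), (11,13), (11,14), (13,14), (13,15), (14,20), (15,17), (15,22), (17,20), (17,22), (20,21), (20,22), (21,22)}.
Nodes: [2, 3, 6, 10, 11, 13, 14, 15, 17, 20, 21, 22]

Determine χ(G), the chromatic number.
Clique number ω(G) = 4 (lower bound: χ ≥ ω).
The clique on [2, 15, 17, 22] has size 4, forcing χ ≥ 4, and the coloring below uses 4 colors, so χ(G) = 4.
A valid 4-coloring: color 1: [3, 14, 22]; color 2: [2, 10, 20]; color 3: [6, 13, 17]; color 4: [11, 15, 21].

χ(G) = 4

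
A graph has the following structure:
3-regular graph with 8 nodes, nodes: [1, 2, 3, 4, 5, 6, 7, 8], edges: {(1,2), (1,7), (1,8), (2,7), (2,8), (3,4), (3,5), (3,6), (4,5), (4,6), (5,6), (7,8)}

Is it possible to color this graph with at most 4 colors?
A valid 4-coloring: color 1: [5, 7]; color 2: [1, 6]; color 3: [2, 4]; color 4: [3, 8].
(χ(G) = 4 ≤ 4.)

Yes, G is 4-colorable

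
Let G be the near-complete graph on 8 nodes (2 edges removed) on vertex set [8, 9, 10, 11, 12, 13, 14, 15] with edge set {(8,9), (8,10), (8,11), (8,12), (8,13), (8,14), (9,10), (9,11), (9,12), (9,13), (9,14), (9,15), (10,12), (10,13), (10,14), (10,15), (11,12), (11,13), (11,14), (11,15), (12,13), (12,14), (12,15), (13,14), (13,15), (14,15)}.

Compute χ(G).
χ(G) = 6

Clique number ω(G) = 6 (lower bound: χ ≥ ω).
The clique on [8, 9, 10, 12, 13, 14] has size 6, forcing χ ≥ 6, and the coloring below uses 6 colors, so χ(G) = 6.
A valid 6-coloring: color 1: [12]; color 2: [14]; color 3: [13]; color 4: [9]; color 5: [10, 11]; color 6: [8, 15].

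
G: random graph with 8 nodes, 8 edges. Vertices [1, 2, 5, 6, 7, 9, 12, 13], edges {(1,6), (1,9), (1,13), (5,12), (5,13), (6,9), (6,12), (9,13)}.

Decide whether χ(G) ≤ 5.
Yes, G is 5-colorable

A valid 5-coloring: color 1: [1, 2, 5, 7]; color 2: [6, 13]; color 3: [9, 12].
(χ(G) = 3 ≤ 5.)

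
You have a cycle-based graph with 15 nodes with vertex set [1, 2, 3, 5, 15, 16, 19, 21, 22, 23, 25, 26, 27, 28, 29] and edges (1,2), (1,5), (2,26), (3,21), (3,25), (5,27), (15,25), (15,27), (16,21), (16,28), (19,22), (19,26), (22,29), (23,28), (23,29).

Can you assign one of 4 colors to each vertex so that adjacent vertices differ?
A valid 4-coloring: color 1: [1, 19, 21, 25, 27, 28, 29]; color 2: [3, 5, 15, 16, 22, 23, 26]; color 3: [2].
(χ(G) = 3 ≤ 4.)

Yes, G is 4-colorable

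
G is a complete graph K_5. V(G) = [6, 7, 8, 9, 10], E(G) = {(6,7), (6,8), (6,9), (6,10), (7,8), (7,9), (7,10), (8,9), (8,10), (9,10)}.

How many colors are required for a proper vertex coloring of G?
χ(G) = 5

Clique number ω(G) = 5 (lower bound: χ ≥ ω).
The clique on [6, 7, 8, 9, 10] has size 5, forcing χ ≥ 5, and the coloring below uses 5 colors, so χ(G) = 5.
A valid 5-coloring: color 1: [6]; color 2: [7]; color 3: [8]; color 4: [10]; color 5: [9].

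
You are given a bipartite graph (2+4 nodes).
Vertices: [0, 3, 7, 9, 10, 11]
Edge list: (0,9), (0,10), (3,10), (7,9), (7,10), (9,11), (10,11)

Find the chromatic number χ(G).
Clique number ω(G) = 2 (lower bound: χ ≥ ω).
The graph is bipartite (no odd cycle), so 2 colors suffice: χ(G) = 2.
A valid 2-coloring: color 1: [9, 10]; color 2: [0, 3, 7, 11].

χ(G) = 2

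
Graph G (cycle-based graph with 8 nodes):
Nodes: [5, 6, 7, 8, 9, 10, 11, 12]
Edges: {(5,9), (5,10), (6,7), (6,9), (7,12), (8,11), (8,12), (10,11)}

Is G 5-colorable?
A valid 5-coloring: color 1: [7, 8, 9, 10]; color 2: [5, 6, 11, 12].
(χ(G) = 2 ≤ 5.)

Yes, G is 5-colorable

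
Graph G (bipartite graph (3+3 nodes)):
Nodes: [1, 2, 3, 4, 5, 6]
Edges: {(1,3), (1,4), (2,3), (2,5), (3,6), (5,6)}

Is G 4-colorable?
Yes, G is 4-colorable

A valid 4-coloring: color 1: [3, 4, 5]; color 2: [1, 2, 6].
(χ(G) = 2 ≤ 4.)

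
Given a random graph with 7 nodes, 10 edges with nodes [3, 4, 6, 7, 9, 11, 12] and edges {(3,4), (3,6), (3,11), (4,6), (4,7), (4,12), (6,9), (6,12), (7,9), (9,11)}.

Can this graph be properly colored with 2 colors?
The clique on vertices [3, 4, 6] has size 3 > 2, so it alone needs 3 colors.

No, G is not 2-colorable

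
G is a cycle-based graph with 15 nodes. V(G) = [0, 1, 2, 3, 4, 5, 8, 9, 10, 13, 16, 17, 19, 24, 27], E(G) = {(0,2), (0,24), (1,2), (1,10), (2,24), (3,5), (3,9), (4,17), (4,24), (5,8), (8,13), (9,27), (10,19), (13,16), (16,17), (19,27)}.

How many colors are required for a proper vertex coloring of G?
χ(G) = 3

Clique number ω(G) = 3 (lower bound: χ ≥ ω).
The clique on [0, 2, 24] has size 3, forcing χ ≥ 3, and the coloring below uses 3 colors, so χ(G) = 3.
A valid 3-coloring: color 1: [2, 3, 4, 8, 10, 16, 27]; color 2: [1, 5, 9, 13, 17, 19, 24]; color 3: [0].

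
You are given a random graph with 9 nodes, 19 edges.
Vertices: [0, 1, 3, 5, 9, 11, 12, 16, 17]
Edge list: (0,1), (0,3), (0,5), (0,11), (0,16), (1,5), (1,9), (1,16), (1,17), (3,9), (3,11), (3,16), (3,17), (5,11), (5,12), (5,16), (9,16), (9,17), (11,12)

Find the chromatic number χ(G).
Clique number ω(G) = 4 (lower bound: χ ≥ ω).
The clique on [0, 1, 5, 16] has size 4, forcing χ ≥ 4, and the coloring below uses 4 colors, so χ(G) = 4.
A valid 4-coloring: color 1: [1, 3, 12]; color 2: [11, 16, 17]; color 3: [0, 9]; color 4: [5].

χ(G) = 4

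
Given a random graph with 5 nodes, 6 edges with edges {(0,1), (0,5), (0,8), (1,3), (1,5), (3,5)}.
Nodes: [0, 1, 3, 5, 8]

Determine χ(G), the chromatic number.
χ(G) = 3

Clique number ω(G) = 3 (lower bound: χ ≥ ω).
The clique on [0, 1, 5] has size 3, forcing χ ≥ 3, and the coloring below uses 3 colors, so χ(G) = 3.
A valid 3-coloring: color 1: [1, 8]; color 2: [0, 3]; color 3: [5].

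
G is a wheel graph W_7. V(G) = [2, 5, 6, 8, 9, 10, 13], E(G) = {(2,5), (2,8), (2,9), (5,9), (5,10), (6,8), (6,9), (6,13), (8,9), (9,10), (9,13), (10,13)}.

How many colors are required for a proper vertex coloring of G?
χ(G) = 3

Clique number ω(G) = 3 (lower bound: χ ≥ ω).
The clique on [2, 8, 9] has size 3, forcing χ ≥ 3, and the coloring below uses 3 colors, so χ(G) = 3.
A valid 3-coloring: color 1: [9]; color 2: [2, 6, 10]; color 3: [5, 8, 13].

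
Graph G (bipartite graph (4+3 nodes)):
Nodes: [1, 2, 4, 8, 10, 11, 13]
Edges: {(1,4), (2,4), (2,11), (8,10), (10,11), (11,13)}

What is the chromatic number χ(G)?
Clique number ω(G) = 2 (lower bound: χ ≥ ω).
The graph is bipartite (no odd cycle), so 2 colors suffice: χ(G) = 2.
A valid 2-coloring: color 1: [4, 8, 11]; color 2: [1, 2, 10, 13].

χ(G) = 2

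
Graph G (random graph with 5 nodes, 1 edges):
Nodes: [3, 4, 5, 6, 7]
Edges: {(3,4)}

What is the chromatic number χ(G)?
Clique number ω(G) = 2 (lower bound: χ ≥ ω).
The graph is bipartite (no odd cycle), so 2 colors suffice: χ(G) = 2.
A valid 2-coloring: color 1: [3, 5, 6, 7]; color 2: [4].

χ(G) = 2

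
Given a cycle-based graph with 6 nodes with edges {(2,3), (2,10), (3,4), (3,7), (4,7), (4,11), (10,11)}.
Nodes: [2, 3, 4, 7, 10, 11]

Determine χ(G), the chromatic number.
χ(G) = 3

Clique number ω(G) = 3 (lower bound: χ ≥ ω).
The clique on [3, 4, 7] has size 3, forcing χ ≥ 3, and the coloring below uses 3 colors, so χ(G) = 3.
A valid 3-coloring: color 1: [2, 4]; color 2: [3, 10]; color 3: [7, 11].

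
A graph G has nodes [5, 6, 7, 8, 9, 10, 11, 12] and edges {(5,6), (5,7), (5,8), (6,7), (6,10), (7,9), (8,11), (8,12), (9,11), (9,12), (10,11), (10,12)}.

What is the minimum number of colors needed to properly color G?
Clique number ω(G) = 3 (lower bound: χ ≥ ω).
The clique on [5, 6, 7] has size 3, forcing χ ≥ 3, and the coloring below uses 3 colors, so χ(G) = 3.
A valid 3-coloring: color 1: [6, 11, 12]; color 2: [5, 9, 10]; color 3: [7, 8].

χ(G) = 3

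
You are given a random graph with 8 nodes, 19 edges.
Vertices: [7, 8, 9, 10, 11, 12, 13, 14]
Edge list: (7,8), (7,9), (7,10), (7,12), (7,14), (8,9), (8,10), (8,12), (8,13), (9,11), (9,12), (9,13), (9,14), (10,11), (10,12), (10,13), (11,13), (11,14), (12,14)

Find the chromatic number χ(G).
χ(G) = 4

Clique number ω(G) = 4 (lower bound: χ ≥ ω).
The clique on [7, 8, 9, 12] has size 4, forcing χ ≥ 4, and the coloring below uses 4 colors, so χ(G) = 4.
A valid 4-coloring: color 1: [9, 10]; color 2: [8, 14]; color 3: [7, 11]; color 4: [12, 13].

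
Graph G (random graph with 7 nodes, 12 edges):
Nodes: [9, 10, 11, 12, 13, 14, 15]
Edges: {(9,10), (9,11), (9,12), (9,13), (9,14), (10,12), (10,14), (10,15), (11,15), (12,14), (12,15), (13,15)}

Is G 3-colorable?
The clique on vertices [9, 10, 12, 14] has size 4 > 3, so it alone needs 4 colors.

No, G is not 3-colorable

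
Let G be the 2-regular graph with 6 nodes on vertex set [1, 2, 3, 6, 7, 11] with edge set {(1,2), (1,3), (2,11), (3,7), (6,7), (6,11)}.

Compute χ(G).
χ(G) = 2

Clique number ω(G) = 2 (lower bound: χ ≥ ω).
The graph is bipartite (no odd cycle), so 2 colors suffice: χ(G) = 2.
A valid 2-coloring: color 1: [2, 3, 6]; color 2: [1, 7, 11].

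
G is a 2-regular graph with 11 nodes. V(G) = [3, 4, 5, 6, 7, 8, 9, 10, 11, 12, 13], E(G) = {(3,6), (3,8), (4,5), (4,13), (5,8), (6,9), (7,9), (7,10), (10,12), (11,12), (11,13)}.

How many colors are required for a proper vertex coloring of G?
Clique number ω(G) = 2 (lower bound: χ ≥ ω).
Odd cycle [13, 11, 12, 10, 7, 9, 6, 3, 8, 5, 4] needs 3 colors (χ ≥ 3).
The coloring below uses 3 colors, so χ(G) = 3.
A valid 3-coloring: color 1: [3, 5, 9, 10, 13]; color 2: [4, 6, 7, 8, 11]; color 3: [12].

χ(G) = 3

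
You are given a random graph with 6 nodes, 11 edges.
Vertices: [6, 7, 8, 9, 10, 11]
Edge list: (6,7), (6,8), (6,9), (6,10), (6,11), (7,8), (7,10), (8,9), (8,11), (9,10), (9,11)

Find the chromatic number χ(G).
χ(G) = 4

Clique number ω(G) = 4 (lower bound: χ ≥ ω).
The clique on [6, 8, 9, 11] has size 4, forcing χ ≥ 4, and the coloring below uses 4 colors, so χ(G) = 4.
A valid 4-coloring: color 1: [6]; color 2: [7, 9]; color 3: [8, 10]; color 4: [11].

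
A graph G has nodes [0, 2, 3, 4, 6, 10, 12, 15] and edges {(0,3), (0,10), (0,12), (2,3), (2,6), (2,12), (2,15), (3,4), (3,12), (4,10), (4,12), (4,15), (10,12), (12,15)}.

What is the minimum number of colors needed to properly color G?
Clique number ω(G) = 3 (lower bound: χ ≥ ω).
The clique on [0, 10, 12] has size 3, forcing χ ≥ 3, and the coloring below uses 3 colors, so χ(G) = 3.
A valid 3-coloring: color 1: [6, 12]; color 2: [0, 2, 4]; color 3: [3, 10, 15].

χ(G) = 3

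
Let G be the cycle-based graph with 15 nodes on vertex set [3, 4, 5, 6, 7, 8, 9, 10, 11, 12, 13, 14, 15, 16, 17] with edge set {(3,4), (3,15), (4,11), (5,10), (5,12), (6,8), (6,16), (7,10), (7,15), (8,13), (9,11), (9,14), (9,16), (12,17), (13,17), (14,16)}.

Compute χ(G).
Clique number ω(G) = 3 (lower bound: χ ≥ ω).
The clique on [9, 14, 16] has size 3, forcing χ ≥ 3, and the coloring below uses 3 colors, so χ(G) = 3.
A valid 3-coloring: color 1: [3, 5, 7, 8, 11, 16, 17]; color 2: [4, 6, 9, 10, 12, 13, 15]; color 3: [14].

χ(G) = 3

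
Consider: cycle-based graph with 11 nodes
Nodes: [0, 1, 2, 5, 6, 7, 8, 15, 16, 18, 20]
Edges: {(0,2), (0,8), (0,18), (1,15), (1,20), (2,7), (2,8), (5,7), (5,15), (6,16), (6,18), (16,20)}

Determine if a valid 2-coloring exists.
No, G is not 2-colorable

The clique on vertices [0, 2, 8] has size 3 > 2, so it alone needs 3 colors.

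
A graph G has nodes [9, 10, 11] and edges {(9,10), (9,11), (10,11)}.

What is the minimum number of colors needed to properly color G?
χ(G) = 3

Clique number ω(G) = 3 (lower bound: χ ≥ ω).
The clique on [9, 10, 11] has size 3, forcing χ ≥ 3, and the coloring below uses 3 colors, so χ(G) = 3.
A valid 3-coloring: color 1: [10]; color 2: [9]; color 3: [11].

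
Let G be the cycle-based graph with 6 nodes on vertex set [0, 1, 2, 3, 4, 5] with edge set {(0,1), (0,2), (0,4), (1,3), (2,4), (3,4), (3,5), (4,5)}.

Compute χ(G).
Clique number ω(G) = 3 (lower bound: χ ≥ ω).
The clique on [0, 2, 4] has size 3, forcing χ ≥ 3, and the coloring below uses 3 colors, so χ(G) = 3.
A valid 3-coloring: color 1: [1, 4]; color 2: [0, 3]; color 3: [2, 5].

χ(G) = 3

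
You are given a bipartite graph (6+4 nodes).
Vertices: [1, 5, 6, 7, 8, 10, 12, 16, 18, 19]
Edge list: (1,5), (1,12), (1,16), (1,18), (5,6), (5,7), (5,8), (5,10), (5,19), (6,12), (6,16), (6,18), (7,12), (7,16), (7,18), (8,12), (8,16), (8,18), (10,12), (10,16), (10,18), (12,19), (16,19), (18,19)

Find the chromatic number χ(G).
Clique number ω(G) = 2 (lower bound: χ ≥ ω).
The graph is bipartite (no odd cycle), so 2 colors suffice: χ(G) = 2.
A valid 2-coloring: color 1: [5, 12, 16, 18]; color 2: [1, 6, 7, 8, 10, 19].

χ(G) = 2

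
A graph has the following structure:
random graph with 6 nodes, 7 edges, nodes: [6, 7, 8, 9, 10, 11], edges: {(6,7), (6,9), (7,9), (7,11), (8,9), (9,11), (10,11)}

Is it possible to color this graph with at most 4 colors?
Yes, G is 4-colorable

A valid 4-coloring: color 1: [9, 10]; color 2: [6, 8, 11]; color 3: [7].
(χ(G) = 3 ≤ 4.)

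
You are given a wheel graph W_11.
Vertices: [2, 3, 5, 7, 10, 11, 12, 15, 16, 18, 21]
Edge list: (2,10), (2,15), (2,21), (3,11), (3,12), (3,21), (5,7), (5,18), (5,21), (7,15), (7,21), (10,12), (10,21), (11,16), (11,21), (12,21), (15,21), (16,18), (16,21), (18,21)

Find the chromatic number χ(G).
Clique number ω(G) = 3 (lower bound: χ ≥ ω).
The clique on [2, 10, 21] has size 3, forcing χ ≥ 3, and the coloring below uses 3 colors, so χ(G) = 3.
A valid 3-coloring: color 1: [21]; color 2: [3, 5, 10, 15, 16]; color 3: [2, 7, 11, 12, 18].

χ(G) = 3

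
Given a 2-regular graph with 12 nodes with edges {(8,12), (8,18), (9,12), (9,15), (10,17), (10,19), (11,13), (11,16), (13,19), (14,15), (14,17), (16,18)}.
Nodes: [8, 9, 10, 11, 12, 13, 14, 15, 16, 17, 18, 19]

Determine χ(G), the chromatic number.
Clique number ω(G) = 2 (lower bound: χ ≥ ω).
The graph is bipartite (no odd cycle), so 2 colors suffice: χ(G) = 2.
A valid 2-coloring: color 1: [8, 9, 10, 13, 14, 16]; color 2: [11, 12, 15, 17, 18, 19].

χ(G) = 2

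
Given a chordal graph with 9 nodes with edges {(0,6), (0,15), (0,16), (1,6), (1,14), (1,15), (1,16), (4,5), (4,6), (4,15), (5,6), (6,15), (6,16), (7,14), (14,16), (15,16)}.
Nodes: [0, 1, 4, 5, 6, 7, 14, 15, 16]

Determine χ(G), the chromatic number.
χ(G) = 4

Clique number ω(G) = 4 (lower bound: χ ≥ ω).
The clique on [0, 6, 15, 16] has size 4, forcing χ ≥ 4, and the coloring below uses 4 colors, so χ(G) = 4.
A valid 4-coloring: color 1: [6, 14]; color 2: [4, 7, 16]; color 3: [5, 15]; color 4: [0, 1].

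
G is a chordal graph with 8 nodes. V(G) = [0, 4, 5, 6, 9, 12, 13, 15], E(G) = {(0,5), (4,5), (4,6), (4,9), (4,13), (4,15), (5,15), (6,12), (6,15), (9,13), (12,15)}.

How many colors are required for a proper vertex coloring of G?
Clique number ω(G) = 3 (lower bound: χ ≥ ω).
The clique on [4, 9, 13] has size 3, forcing χ ≥ 3, and the coloring below uses 3 colors, so χ(G) = 3.
A valid 3-coloring: color 1: [0, 4, 12]; color 2: [9, 15]; color 3: [5, 6, 13].

χ(G) = 3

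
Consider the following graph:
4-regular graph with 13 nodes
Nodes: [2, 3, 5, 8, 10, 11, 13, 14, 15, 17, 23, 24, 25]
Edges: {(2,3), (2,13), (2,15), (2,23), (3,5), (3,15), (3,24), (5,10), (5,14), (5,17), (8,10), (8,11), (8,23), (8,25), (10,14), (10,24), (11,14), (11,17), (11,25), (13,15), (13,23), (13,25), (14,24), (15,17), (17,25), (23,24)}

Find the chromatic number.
χ(G) = 3

Clique number ω(G) = 3 (lower bound: χ ≥ ω).
The clique on [2, 3, 15] has size 3, forcing χ ≥ 3, and the coloring below uses 3 colors, so χ(G) = 3.
A valid 3-coloring: color 1: [3, 8, 13, 14, 17]; color 2: [10, 11, 15, 23]; color 3: [2, 5, 24, 25].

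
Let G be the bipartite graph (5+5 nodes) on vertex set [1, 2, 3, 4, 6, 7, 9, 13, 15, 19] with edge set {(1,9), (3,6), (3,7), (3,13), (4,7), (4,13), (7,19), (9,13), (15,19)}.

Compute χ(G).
Clique number ω(G) = 2 (lower bound: χ ≥ ω).
The graph is bipartite (no odd cycle), so 2 colors suffice: χ(G) = 2.
A valid 2-coloring: color 1: [1, 2, 6, 7, 13, 15]; color 2: [3, 4, 9, 19].

χ(G) = 2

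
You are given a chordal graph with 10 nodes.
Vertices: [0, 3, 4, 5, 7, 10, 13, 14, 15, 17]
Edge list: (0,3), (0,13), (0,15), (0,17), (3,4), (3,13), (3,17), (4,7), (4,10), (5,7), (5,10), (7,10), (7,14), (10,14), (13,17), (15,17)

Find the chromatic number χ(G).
Clique number ω(G) = 4 (lower bound: χ ≥ ω).
The clique on [0, 3, 13, 17] has size 4, forcing χ ≥ 4, and the coloring below uses 4 colors, so χ(G) = 4.
A valid 4-coloring: color 1: [3, 10, 15]; color 2: [0, 7]; color 3: [4, 5, 14, 17]; color 4: [13].

χ(G) = 4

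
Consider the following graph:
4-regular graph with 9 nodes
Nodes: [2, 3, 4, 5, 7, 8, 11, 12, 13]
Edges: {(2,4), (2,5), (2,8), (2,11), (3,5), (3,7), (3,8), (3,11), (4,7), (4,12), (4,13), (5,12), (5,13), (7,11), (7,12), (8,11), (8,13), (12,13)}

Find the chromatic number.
χ(G) = 4

Clique number ω(G) = 3 (lower bound: χ ≥ ω).
Suppose a proper 3-coloring c exists. The clique [2, 8, 11] takes 3 distinct colors; by symmetry let c(2) = 1, c(8) = 2, c(11) = 3.
- Vertex 3: neighbors [8, 11] already have colors [2, 3] ⇒ c(3) = 1.
- Vertex 7: neighbors [3, 11] already have colors [1, 3] ⇒ c(7) = 2.
- Vertex 4: neighbors [2, 7] already have colors [1, 2] ⇒ c(4) = 3.
- Vertex 12: neighbors [7, 4] already have colors [2, 3] ⇒ c(12) = 1.
- Vertex 13: neighbors [12, 8, 4] already have colors [1, 2, 3] — all 3 colors blocked. Contradiction.
The forced assignments end in a contradiction, so G has no proper 3-coloring (χ ≥ 4).
The coloring below uses 4 colors, so χ(G) = 4.
A valid 4-coloring: color 1: [2, 3, 12]; color 2: [4, 5, 8]; color 3: [7, 13]; color 4: [11].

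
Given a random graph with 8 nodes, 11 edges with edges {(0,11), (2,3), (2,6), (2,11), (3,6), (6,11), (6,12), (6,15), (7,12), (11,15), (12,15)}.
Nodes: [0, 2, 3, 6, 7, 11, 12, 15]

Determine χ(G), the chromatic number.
Clique number ω(G) = 3 (lower bound: χ ≥ ω).
The clique on [2, 3, 6] has size 3, forcing χ ≥ 3, and the coloring below uses 3 colors, so χ(G) = 3.
A valid 3-coloring: color 1: [0, 6, 7]; color 2: [3, 11, 12]; color 3: [2, 15].

χ(G) = 3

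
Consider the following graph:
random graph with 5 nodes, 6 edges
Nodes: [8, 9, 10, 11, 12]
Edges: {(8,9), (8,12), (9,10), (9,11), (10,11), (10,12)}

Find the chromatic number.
Clique number ω(G) = 3 (lower bound: χ ≥ ω).
The clique on [9, 10, 11] has size 3, forcing χ ≥ 3, and the coloring below uses 3 colors, so χ(G) = 3.
A valid 3-coloring: color 1: [9, 12]; color 2: [8, 10]; color 3: [11].

χ(G) = 3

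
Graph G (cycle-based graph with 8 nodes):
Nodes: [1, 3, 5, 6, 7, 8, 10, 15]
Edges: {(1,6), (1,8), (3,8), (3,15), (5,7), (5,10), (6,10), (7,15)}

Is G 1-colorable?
Edge (1,8) forces its endpoints to differ, so 1 color is not enough.

No, G is not 1-colorable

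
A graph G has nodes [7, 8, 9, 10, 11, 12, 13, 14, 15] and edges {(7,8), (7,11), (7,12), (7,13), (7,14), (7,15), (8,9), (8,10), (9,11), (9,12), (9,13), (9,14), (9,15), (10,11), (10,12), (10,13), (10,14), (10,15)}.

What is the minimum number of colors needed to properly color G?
χ(G) = 2

Clique number ω(G) = 2 (lower bound: χ ≥ ω).
The graph is bipartite (no odd cycle), so 2 colors suffice: χ(G) = 2.
A valid 2-coloring: color 1: [7, 9, 10]; color 2: [8, 11, 12, 13, 14, 15].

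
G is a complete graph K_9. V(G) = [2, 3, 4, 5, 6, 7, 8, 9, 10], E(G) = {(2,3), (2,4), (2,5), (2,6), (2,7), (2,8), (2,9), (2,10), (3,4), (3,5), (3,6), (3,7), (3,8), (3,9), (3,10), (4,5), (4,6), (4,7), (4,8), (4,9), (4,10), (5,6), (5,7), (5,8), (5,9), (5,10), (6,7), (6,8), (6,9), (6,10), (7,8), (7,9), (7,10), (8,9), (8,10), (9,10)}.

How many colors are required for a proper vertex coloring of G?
Clique number ω(G) = 9 (lower bound: χ ≥ ω).
The clique on [2, 3, 4, 5, 6, 7, 8, 9, 10] has size 9, forcing χ ≥ 9, and the coloring below uses 9 colors, so χ(G) = 9.
A valid 9-coloring: color 1: [8]; color 2: [6]; color 3: [5]; color 4: [3]; color 5: [2]; color 6: [4]; color 7: [10]; color 8: [7]; color 9: [9].

χ(G) = 9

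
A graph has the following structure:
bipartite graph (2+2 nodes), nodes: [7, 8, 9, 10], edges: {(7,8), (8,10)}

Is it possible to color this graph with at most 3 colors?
Yes, G is 3-colorable

A valid 3-coloring: color 1: [8, 9]; color 2: [7, 10].
(χ(G) = 2 ≤ 3.)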